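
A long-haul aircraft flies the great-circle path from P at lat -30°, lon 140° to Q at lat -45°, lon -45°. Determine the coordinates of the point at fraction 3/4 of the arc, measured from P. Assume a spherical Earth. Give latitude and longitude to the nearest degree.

From cos δ = sin φ₁ sin φ₂ + cos φ₁ cos φ₂ cos Δλ, the central angle is δ ≈ 1.830 rad (104.9°).
Interpolate at f = 3/4 with slerp weights a = sin((1−f)δ)/sin δ ≈ 0.457, b = sin(fδ)/sin δ ≈ 1.014.
p = a·p₁ + b·p₂ ≈ (0.204, -0.253, -0.946); φ = arcsin(p_z) ≈ -71.05°, λ = atan2(p_y, p_x) ≈ -51.10°.

≈ lat -71°, lon -51°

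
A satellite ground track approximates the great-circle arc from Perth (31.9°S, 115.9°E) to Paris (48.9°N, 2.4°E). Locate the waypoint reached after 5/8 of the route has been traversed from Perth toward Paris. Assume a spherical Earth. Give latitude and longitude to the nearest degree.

≈ 26°N, 58°E

The haversine formula gives a central angle δ ≈ 2.240 rad (128.4°) between the endpoints.
Interpolate at f = 5/8 with slerp weights a = sin((1−f)δ)/sin δ ≈ 0.950, b = sin(fδ)/sin δ ≈ 1.257.
p = a·p₁ + b·p₂ ≈ (0.473, 0.760, 0.445); φ = arcsin(p_z) ≈ 26.44°, λ = atan2(p_y, p_x) ≈ 58.09°.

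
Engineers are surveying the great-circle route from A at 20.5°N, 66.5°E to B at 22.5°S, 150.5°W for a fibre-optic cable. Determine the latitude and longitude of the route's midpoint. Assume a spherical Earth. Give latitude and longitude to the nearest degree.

≈ 3°S, 137°E

From cos δ = sin φ₁ sin φ₂ + cos φ₁ cos φ₂ cos Δλ, the central angle is δ ≈ 2.541 rad (145.6°).
Interpolate at f = 1/2 with slerp weights a = sin((1−f)δ)/sin δ ≈ 1.691, b = sin(fδ)/sin δ ≈ 1.691.
p = a·p₁ + b·p₂ ≈ (-0.728, 0.683, -0.055); φ = arcsin(p_z) ≈ -3.15°, λ = atan2(p_y, p_x) ≈ 136.82°.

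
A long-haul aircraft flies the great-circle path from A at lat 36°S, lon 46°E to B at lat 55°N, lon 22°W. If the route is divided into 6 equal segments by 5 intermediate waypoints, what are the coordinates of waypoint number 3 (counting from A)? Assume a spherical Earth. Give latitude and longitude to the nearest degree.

The haversine formula gives a central angle δ ≈ 1.884 rad (107.9°) between the endpoints.
Interpolate at f = 3/6 with slerp weights a = sin((1−f)δ)/sin δ ≈ 0.850, b = sin(fδ)/sin δ ≈ 0.850.
p = a·p₁ + b·p₂ ≈ (0.930, 0.312, 0.197); φ = arcsin(p_z) ≈ 11.34°, λ = atan2(p_y, p_x) ≈ 18.55°.

≈ lat 11°N, lon 19°E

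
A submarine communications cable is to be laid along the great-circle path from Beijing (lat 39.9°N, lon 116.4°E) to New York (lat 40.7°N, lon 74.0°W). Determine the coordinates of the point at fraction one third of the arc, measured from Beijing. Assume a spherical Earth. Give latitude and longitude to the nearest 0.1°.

From cos δ = sin φ₁ sin φ₂ + cos φ₁ cos φ₂ cos Δλ, the central angle is δ ≈ 1.725 rad (98.8°).
Interpolate at f = 1/3 with slerp weights a = sin((1−f)δ)/sin δ ≈ 0.924, b = sin(fδ)/sin δ ≈ 0.550.
p = a·p₁ + b·p₂ ≈ (-0.200, 0.234, 0.952); φ = arcsin(p_z) ≈ 72.08°, λ = atan2(p_y, p_x) ≈ 130.57°.

≈ lat 72.1°N, lon 130.6°E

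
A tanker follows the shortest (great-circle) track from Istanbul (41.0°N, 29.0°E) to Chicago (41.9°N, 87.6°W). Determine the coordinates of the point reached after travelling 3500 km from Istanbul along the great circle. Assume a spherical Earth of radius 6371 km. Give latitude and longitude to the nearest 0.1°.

From cos δ = sin φ₁ sin φ₂ + cos φ₁ cos φ₂ cos Δλ, the central angle is δ ≈ 1.383 rad (79.2°). The total great-circle distance is δ·R ≈ 1.383 × 6371 ≈ 8812 km, so the target fraction is f = 3500/8812 ≈ 0.397.
Interpolate at f ≈ 0.397 with slerp weights a = sin((1−f)δ)/sin δ ≈ 0.754, b = sin(fδ)/sin δ ≈ 0.531.
p = a·p₁ + b·p₂ ≈ (0.514, -0.119, 0.849); φ = arcsin(p_z) ≈ 58.15°, λ = atan2(p_y, p_x) ≈ -13.08°.

≈ 58.1°N, 13.1°W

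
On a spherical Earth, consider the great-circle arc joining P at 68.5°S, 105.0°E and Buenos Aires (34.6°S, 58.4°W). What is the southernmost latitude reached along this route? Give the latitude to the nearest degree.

The great circle lies in the plane with unit normal n̂ = (p₁ × p₂)/|p₁ × p₂|.
Here n̂_z ≈ -0.089; the vertex latitude is φ_max = arccos|n̂_z| ≈ 84.9°.
Check via Clairaut: cos φ_max = |cos φ₁| · sin C = cos(68.5°)·sin(166.0°) ≈ 0.089, again giving ≈ 84.9°.

≈ 85°S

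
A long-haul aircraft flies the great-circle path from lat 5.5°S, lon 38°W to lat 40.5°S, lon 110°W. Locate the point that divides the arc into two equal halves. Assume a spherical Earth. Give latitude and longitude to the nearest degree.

≈ lat 28°S, lon 68°W

From cos δ = sin φ₁ sin φ₂ + cos φ₁ cos φ₂ cos Δλ, the central angle is δ ≈ 1.270 rad (72.8°).
Interpolate at f = 1/2 with slerp weights a = sin((1−f)δ)/sin δ ≈ 0.621, b = sin(fδ)/sin δ ≈ 0.621.
p = a·p₁ + b·p₂ ≈ (0.326, -0.824, -0.463); φ = arcsin(p_z) ≈ -27.57°, λ = atan2(p_y, p_x) ≈ -68.45°.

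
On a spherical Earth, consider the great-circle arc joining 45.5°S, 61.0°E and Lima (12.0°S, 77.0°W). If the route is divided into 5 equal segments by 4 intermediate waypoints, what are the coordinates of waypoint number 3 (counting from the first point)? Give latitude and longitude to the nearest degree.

Write both endpoints as unit vectors p₁, p₂ with components (cos φ cos λ, cos φ sin λ, sin φ).
The central angle between the endpoints is δ = arccos(p₁·p₂) ≈ 1.940 rad (111.2°).
Interpolate at f = 3/5 with slerp weights a = sin((1−f)δ)/sin δ ≈ 0.751, b = sin(fδ)/sin δ ≈ 0.985.
p = a·p₁ + b·p₂ ≈ (0.472, -0.478, -0.741); φ = arcsin(p_z) ≈ -47.78°, λ = atan2(p_y, p_x) ≈ -45.37°.

≈ 48°S, 45°W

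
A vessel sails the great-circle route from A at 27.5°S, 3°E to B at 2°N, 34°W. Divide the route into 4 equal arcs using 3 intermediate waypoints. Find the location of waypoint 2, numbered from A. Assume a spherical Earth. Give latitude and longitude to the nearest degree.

The haversine formula gives a central angle δ ≈ 0.807 rad (46.2°) between the endpoints.
Interpolate at f = 2/4 with slerp weights a = sin((1−f)δ)/sin δ ≈ 0.544, b = sin(fδ)/sin δ ≈ 0.544.
p = a·p₁ + b·p₂ ≈ (0.932, -0.279, -0.232); φ = arcsin(p_z) ≈ -13.42°, λ = atan2(p_y, p_x) ≈ -16.64°.

≈ 13°S, 17°W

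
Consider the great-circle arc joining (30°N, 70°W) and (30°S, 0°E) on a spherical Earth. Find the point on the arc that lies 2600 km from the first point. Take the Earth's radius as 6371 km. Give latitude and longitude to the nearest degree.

From cos δ = sin φ₁ sin φ₂ + cos φ₁ cos φ₂ cos Δλ, the central angle is δ ≈ 1.564 rad (89.6°). The total great-circle distance is δ·R ≈ 1.564 × 6371 ≈ 9966 km, so the target fraction is f = 2600/9966 ≈ 0.261.
Interpolate at f ≈ 0.261 with slerp weights a = sin((1−f)δ)/sin δ ≈ 0.915, b = sin(fδ)/sin δ ≈ 0.397.
p = a·p₁ + b·p₂ ≈ (0.615, -0.745, 0.259); φ = arcsin(p_z) ≈ 15.02°, λ = atan2(p_y, p_x) ≈ -50.46°.

≈ (15°N, 50°W)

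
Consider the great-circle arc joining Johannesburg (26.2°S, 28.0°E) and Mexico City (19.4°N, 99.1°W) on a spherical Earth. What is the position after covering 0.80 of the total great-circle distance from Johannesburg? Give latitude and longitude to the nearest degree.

≈ 10°N, 74°W

Write both endpoints as unit vectors p₁, p₂ with components (cos φ cos λ, cos φ sin λ, sin φ).
The central angle between the endpoints is δ = arccos(p₁·p₂) ≈ 2.288 rad (131.1°).
Interpolate at f = 0.80 with slerp weights a = sin((1−f)δ)/sin δ ≈ 0.586, b = sin(fδ)/sin δ ≈ 1.282.
p = a·p₁ + b·p₂ ≈ (0.273, -0.947, 0.167); φ = arcsin(p_z) ≈ 9.62°, λ = atan2(p_y, p_x) ≈ -73.92°.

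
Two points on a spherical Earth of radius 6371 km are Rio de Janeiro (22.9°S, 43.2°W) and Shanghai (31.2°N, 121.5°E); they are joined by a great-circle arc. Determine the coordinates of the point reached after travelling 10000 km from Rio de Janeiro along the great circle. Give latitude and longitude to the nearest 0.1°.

From cos δ = sin φ₁ sin φ₂ + cos φ₁ cos φ₂ cos Δλ, the central angle is δ ≈ 2.864 rad (164.1°). The total great-circle distance is δ·R ≈ 2.864 × 6371 ≈ 18244 km, so the target fraction is f = 10000/18244 ≈ 0.548.
Interpolate at f ≈ 0.548 with slerp weights a = sin((1−f)δ)/sin δ ≈ 3.505, b = sin(fδ)/sin δ ≈ 3.644.
p = a·p₁ + b·p₂ ≈ (0.725, 0.447, 0.524); φ = arcsin(p_z) ≈ 31.58°, λ = atan2(p_y, p_x) ≈ 31.66°.

≈ 31.6°N, 31.7°E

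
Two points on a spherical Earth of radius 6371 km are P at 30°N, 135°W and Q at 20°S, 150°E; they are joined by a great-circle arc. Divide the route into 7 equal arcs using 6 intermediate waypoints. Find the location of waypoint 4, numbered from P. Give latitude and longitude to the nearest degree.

The haversine formula gives a central angle δ ≈ 1.531 rad (87.7°) between the endpoints.
Interpolate at f = 4/7 with slerp weights a = sin((1−f)δ)/sin δ ≈ 0.611, b = sin(fδ)/sin δ ≈ 0.768.
p = a·p₁ + b·p₂ ≈ (-0.999, -0.013, 0.043); φ = arcsin(p_z) ≈ 2.44°, λ = atan2(p_y, p_x) ≈ -179.25°.

≈ 2°N, 179°W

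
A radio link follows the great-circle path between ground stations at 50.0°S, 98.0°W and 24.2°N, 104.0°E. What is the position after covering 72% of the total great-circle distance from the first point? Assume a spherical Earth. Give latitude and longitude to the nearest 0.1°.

Convert each endpoint to a unit vector on the sphere (x = cos φ cos λ, y = cos φ sin λ, z = sin φ).
The central angle between the endpoints is δ = arccos(p₁·p₂) ≈ 2.601 rad (149.1°).
Interpolate at f = 0.72 with slerp weights a = sin((1−f)δ)/sin δ ≈ 1.294, b = sin(fδ)/sin δ ≈ 1.856.
p = a·p₁ + b·p₂ ≈ (-0.525, 0.819, -0.231); φ = arcsin(p_z) ≈ -13.33°, λ = atan2(p_y, p_x) ≈ 122.68°.

≈ 13.3°S, 122.7°E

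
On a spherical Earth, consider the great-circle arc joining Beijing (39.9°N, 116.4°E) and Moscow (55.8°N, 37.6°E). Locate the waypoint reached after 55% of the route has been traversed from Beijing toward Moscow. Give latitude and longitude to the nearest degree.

≈ 56°N, 80°E

Write both endpoints as unit vectors p₁, p₂ with components (cos φ cos λ, cos φ sin λ, sin φ).
The central angle between the endpoints is δ = arccos(p₁·p₂) ≈ 0.909 rad (52.1°).
Interpolate at f = 0.55 with slerp weights a = sin((1−f)δ)/sin δ ≈ 0.504, b = sin(fδ)/sin δ ≈ 0.608.
p = a·p₁ + b·p₂ ≈ (0.099, 0.555, 0.826); φ = arcsin(p_z) ≈ 55.70°, λ = atan2(p_y, p_x) ≈ 79.92°.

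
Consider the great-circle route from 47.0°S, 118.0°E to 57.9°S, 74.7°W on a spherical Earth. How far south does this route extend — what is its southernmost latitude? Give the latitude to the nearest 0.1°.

The great circle lies in the plane with unit normal n̂ = (p₁ × p₂)/|p₁ × p₂|.
Here n̂_z ≈ +0.083; the vertex latitude is φ_max = arccos|n̂_z| ≈ 85.3°.

≈ 85.3°S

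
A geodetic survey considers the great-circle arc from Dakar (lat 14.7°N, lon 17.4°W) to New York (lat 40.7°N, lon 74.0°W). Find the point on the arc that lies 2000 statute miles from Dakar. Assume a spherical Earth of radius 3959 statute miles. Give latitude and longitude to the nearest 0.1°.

From cos δ = sin φ₁ sin φ₂ + cos φ₁ cos φ₂ cos Δλ, the central angle is δ ≈ 0.965 rad (55.3°). The total great-circle distance is δ·R ≈ 0.965 × 3959 ≈ 3822 mi, so the target fraction is f = 2000/3822 ≈ 0.523.
Interpolate at f ≈ 0.523 with slerp weights a = sin((1−f)δ)/sin δ ≈ 0.540, b = sin(fδ)/sin δ ≈ 0.589.
p = a·p₁ + b·p₂ ≈ (0.622, -0.585, 0.521); φ = arcsin(p_z) ≈ 31.39°, λ = atan2(p_y, p_x) ≈ -43.28°.

≈ lat 31.4°N, lon 43.3°W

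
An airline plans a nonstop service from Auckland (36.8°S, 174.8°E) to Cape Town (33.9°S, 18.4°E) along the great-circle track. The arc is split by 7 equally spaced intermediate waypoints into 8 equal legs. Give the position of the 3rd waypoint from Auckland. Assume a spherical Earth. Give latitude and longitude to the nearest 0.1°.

≈ 70.2°S, 134.1°E

Convert each endpoint to a unit vector on the sphere (x = cos φ cos λ, y = cos φ sin λ, z = sin φ).
The central angle between the endpoints is δ = arccos(p₁·p₂) ≈ 1.849 rad (106.0°).
Interpolate at f = 3/8 with slerp weights a = sin((1−f)δ)/sin δ ≈ 0.952, b = sin(fδ)/sin δ ≈ 0.665.
p = a·p₁ + b·p₂ ≈ (-0.235, 0.243, -0.941); φ = arcsin(p_z) ≈ -70.21°, λ = atan2(p_y, p_x) ≈ 134.06°.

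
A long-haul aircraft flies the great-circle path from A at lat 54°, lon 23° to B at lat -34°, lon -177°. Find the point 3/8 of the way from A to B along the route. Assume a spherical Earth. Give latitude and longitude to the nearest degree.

≈ lat 52°, lon 131°

Convert each endpoint to a unit vector on the sphere (x = cos φ cos λ, y = cos φ sin λ, z = sin φ).
The central angle between the endpoints is δ = arccos(p₁·p₂) ≈ 2.715 rad (155.5°).
Interpolate at f = 3/8 with slerp weights a = sin((1−f)δ)/sin δ ≈ 2.397, b = sin(fδ)/sin δ ≈ 2.056.
p = a·p₁ + b·p₂ ≈ (-0.405, 0.461, 0.789); φ = arcsin(p_z) ≈ 52.11°, λ = atan2(p_y, p_x) ≈ 131.32°.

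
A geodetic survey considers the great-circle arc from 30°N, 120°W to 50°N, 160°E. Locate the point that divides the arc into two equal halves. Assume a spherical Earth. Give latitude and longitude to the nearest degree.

≈ 47°N, 153°W

Convert each endpoint to a unit vector on the sphere (x = cos φ cos λ, y = cos φ sin λ, z = sin φ).
The central angle between the endpoints is δ = arccos(p₁·p₂) ≈ 1.070 rad (61.3°).
Interpolate at f = 1/2 with slerp weights a = sin((1−f)δ)/sin δ ≈ 0.581, b = sin(fδ)/sin δ ≈ 0.581.
p = a·p₁ + b·p₂ ≈ (-0.603, -0.308, 0.736); φ = arcsin(p_z) ≈ 47.39°, λ = atan2(p_y, p_x) ≈ -152.92°.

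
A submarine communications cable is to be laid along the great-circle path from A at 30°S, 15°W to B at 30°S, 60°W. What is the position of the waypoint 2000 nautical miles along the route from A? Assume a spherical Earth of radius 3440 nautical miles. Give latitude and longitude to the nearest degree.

≈ 31°S, 54°W

Write both endpoints as unit vectors p₁, p₂ with components (cos φ cos λ, cos φ sin λ, sin φ).
The central angle between the endpoints is δ = arccos(p₁·p₂) ≈ 0.676 rad (38.7°). The total great-circle distance is δ·R ≈ 0.676 × 3440 ≈ 2324 nmi, so the target fraction is f = 2000/2324 ≈ 0.861.
Interpolate at f ≈ 0.861 with slerp weights a = sin((1−f)δ)/sin δ ≈ 0.150, b = sin(fδ)/sin δ ≈ 0.878.
p = a·p₁ + b·p₂ ≈ (0.506, -0.692, -0.514); φ = arcsin(p_z) ≈ -30.95°, λ = atan2(p_y, p_x) ≈ -53.83°.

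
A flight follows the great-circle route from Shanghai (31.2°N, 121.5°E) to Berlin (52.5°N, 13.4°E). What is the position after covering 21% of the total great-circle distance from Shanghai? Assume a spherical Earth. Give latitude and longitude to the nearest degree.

≈ (43°N, 109°E)

From cos δ = sin φ₁ sin φ₂ + cos φ₁ cos φ₂ cos Δλ, the central angle is δ ≈ 1.319 rad (75.6°).
Interpolate at f = 0.21 with slerp weights a = sin((1−f)δ)/sin δ ≈ 0.892, b = sin(fδ)/sin δ ≈ 0.282.
p = a·p₁ + b·p₂ ≈ (-0.231, 0.690, 0.686); φ = arcsin(p_z) ≈ 43.30°, λ = atan2(p_y, p_x) ≈ 108.53°.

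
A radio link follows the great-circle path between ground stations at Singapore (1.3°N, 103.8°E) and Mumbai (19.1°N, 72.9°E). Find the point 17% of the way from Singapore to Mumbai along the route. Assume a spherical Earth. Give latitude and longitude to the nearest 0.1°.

Convert each endpoint to a unit vector on the sphere (x = cos φ cos λ, y = cos φ sin λ, z = sin φ).
The central angle between the endpoints is δ = arccos(p₁·p₂) ≈ 0.613 rad (35.1°).
Interpolate at f = 0.17 with slerp weights a = sin((1−f)δ)/sin δ ≈ 0.847, b = sin(fδ)/sin δ ≈ 0.181.
p = a·p₁ + b·p₂ ≈ (-0.152, 0.985, 0.078); φ = arcsin(p_z) ≈ 4.49°, λ = atan2(p_y, p_x) ≈ 98.75°.

≈ 4.5°N, 98.8°E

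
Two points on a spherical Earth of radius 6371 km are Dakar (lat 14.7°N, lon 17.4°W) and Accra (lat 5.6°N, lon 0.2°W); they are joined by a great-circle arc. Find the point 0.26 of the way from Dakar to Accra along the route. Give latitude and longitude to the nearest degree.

Convert each endpoint to a unit vector on the sphere (x = cos φ cos λ, y = cos φ sin λ, z = sin φ).
The central angle between the endpoints is δ = arccos(p₁·p₂) ≈ 0.335 rad (19.2°).
Interpolate at f = 0.26 with slerp weights a = sin((1−f)δ)/sin δ ≈ 0.746, b = sin(fδ)/sin δ ≈ 0.265.
p = a·p₁ + b·p₂ ≈ (0.952, -0.217, 0.215); φ = arcsin(p_z) ≈ 12.43°, λ = atan2(p_y, p_x) ≈ -12.83°.

≈ lat 12°N, lon 13°W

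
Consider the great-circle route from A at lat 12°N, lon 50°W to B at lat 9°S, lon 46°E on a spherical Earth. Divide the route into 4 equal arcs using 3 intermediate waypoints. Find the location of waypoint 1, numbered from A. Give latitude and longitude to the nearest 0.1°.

From cos δ = sin φ₁ sin φ₂ + cos φ₁ cos φ₂ cos Δλ, the central angle is δ ≈ 1.705 rad (97.7°).
Interpolate at f = 1/4 with slerp weights a = sin((1−f)δ)/sin δ ≈ 0.966, b = sin(fδ)/sin δ ≈ 0.417.
p = a·p₁ + b·p₂ ≈ (0.894, -0.428, 0.136); φ = arcsin(p_z) ≈ 7.80°, λ = atan2(p_y, p_x) ≈ -25.57°.

≈ lat 7.8°N, lon 25.6°W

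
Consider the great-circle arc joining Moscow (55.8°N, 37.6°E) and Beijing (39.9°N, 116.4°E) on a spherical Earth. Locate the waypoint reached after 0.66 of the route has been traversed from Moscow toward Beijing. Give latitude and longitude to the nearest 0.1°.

≈ 51.1°N, 96.6°E

From cos δ = sin φ₁ sin φ₂ + cos φ₁ cos φ₂ cos Δλ, the central angle is δ ≈ 0.909 rad (52.1°).
Interpolate at f = 0.66 with slerp weights a = sin((1−f)δ)/sin δ ≈ 0.386, b = sin(fδ)/sin δ ≈ 0.716.
p = a·p₁ + b·p₂ ≈ (-0.072, 0.624, 0.778); φ = arcsin(p_z) ≈ 51.08°, λ = atan2(p_y, p_x) ≈ 96.62°.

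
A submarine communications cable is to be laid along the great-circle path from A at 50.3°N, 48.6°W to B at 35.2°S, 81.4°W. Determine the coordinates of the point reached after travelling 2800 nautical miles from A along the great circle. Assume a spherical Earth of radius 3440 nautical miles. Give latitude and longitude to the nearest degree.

≈ 6°N, 67°W

Convert each endpoint to a unit vector on the sphere (x = cos φ cos λ, y = cos φ sin λ, z = sin φ).
The central angle between the endpoints is δ = arccos(p₁·p₂) ≈ 1.576 rad (90.3°). The total great-circle distance is δ·R ≈ 1.576 × 3440 ≈ 5420 nmi, so the target fraction is f = 2800/5420 ≈ 0.517.
Interpolate at f ≈ 0.517 with slerp weights a = sin((1−f)δ)/sin δ ≈ 0.690, b = sin(fδ)/sin δ ≈ 0.727.
p = a·p₁ + b·p₂ ≈ (0.380, -0.918, 0.112); φ = arcsin(p_z) ≈ 6.42°, λ = atan2(p_y, p_x) ≈ -67.50°.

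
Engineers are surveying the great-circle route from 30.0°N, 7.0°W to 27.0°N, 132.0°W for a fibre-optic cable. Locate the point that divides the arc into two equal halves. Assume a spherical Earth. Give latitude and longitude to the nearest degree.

≈ 50°N, 71°W

Convert each endpoint to a unit vector on the sphere (x = cos φ cos λ, y = cos φ sin λ, z = sin φ).
The central angle between the endpoints is δ = arccos(p₁·p₂) ≈ 1.788 rad (102.5°).
Interpolate at f = 1/2 with slerp weights a = sin((1−f)δ)/sin δ ≈ 0.798, b = sin(fδ)/sin δ ≈ 0.798.
p = a·p₁ + b·p₂ ≈ (0.210, -0.613, 0.762); φ = arcsin(p_z) ≈ 49.61°, λ = atan2(p_y, p_x) ≈ -71.06°.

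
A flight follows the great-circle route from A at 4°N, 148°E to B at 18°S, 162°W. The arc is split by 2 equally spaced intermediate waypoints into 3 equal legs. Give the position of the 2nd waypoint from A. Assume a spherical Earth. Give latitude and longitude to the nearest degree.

≈ 11°S, 179°W

Convert each endpoint to a unit vector on the sphere (x = cos φ cos λ, y = cos φ sin λ, z = sin φ).
The central angle between the endpoints is δ = arccos(p₁·p₂) ≈ 0.942 rad (54.0°).
Interpolate at f = 2/3 with slerp weights a = sin((1−f)δ)/sin δ ≈ 0.382, b = sin(fδ)/sin δ ≈ 0.726.
p = a·p₁ + b·p₂ ≈ (-0.980, -0.012, -0.198); φ = arcsin(p_z) ≈ -11.41°, λ = atan2(p_y, p_x) ≈ -179.32°.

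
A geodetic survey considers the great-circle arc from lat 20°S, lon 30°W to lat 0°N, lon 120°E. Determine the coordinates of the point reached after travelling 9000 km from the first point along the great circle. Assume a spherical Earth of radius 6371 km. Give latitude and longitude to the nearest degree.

≈ lat 32°S, lon 62°E

Write both endpoints as unit vectors p₁, p₂ with components (cos φ cos λ, cos φ sin λ, sin φ).
The central angle between the endpoints is δ = arccos(p₁·p₂) ≈ 2.521 rad (144.5°). The total great-circle distance is δ·R ≈ 2.521 × 6371 ≈ 16064 km, so the target fraction is f = 9000/16064 ≈ 0.560.
Interpolate at f ≈ 0.560 with slerp weights a = sin((1−f)δ)/sin δ ≈ 1.540, b = sin(fδ)/sin δ ≈ 1.699.
p = a·p₁ + b·p₂ ≈ (0.404, 0.748, -0.527); φ = arcsin(p_z) ≈ -31.79°, λ = atan2(p_y, p_x) ≈ 61.63°.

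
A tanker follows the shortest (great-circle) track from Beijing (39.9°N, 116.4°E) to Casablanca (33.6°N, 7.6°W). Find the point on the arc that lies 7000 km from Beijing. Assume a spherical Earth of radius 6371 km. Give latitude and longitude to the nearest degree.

From cos δ = sin φ₁ sin φ₂ + cos φ₁ cos φ₂ cos Δλ, the central angle is δ ≈ 1.573 rad (90.1°). The total great-circle distance is δ·R ≈ 1.573 × 6371 ≈ 10022 km, so the target fraction is f = 7000/10022 ≈ 0.698.
Interpolate at f ≈ 0.698 with slerp weights a = sin((1−f)δ)/sin δ ≈ 0.457, b = sin(fδ)/sin δ ≈ 0.891.
p = a·p₁ + b·p₂ ≈ (0.579, 0.216, 0.786); φ = arcsin(p_z) ≈ 51.80°, λ = atan2(p_y, p_x) ≈ 20.42°.

≈ (52°N, 20°E)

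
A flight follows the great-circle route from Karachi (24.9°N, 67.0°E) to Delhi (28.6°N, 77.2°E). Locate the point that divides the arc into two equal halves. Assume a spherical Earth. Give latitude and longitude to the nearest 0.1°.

≈ 26.8°N, 72.0°E

From cos δ = sin φ₁ sin φ₂ + cos φ₁ cos φ₂ cos Δλ, the central angle is δ ≈ 0.172 rad (9.8°).
Interpolate at f = 1/2 with slerp weights a = sin((1−f)δ)/sin δ ≈ 0.502, b = sin(fδ)/sin δ ≈ 0.502.
p = a·p₁ + b·p₂ ≈ (0.275, 0.849, 0.452); φ = arcsin(p_z) ≈ 26.84°, λ = atan2(p_y, p_x) ≈ 72.02°.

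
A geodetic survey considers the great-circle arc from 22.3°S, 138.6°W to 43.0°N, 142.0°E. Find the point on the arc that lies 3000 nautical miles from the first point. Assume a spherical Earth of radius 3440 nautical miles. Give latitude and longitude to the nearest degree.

Write both endpoints as unit vectors p₁, p₂ with components (cos φ cos λ, cos φ sin λ, sin φ).
The central angle between the endpoints is δ = arccos(p₁·p₂) ≈ 1.706 rad (97.7°). The total great-circle distance is δ·R ≈ 1.706 × 3440 ≈ 5867 nmi, so the target fraction is f = 3000/5867 ≈ 0.511.
Interpolate at f ≈ 0.511 with slerp weights a = sin((1−f)δ)/sin δ ≈ 0.747, b = sin(fδ)/sin δ ≈ 0.773.
p = a·p₁ + b·p₂ ≈ (-0.964, -0.109, 0.244); φ = arcsin(p_z) ≈ 14.09°, λ = atan2(p_y, p_x) ≈ -173.54°.

≈ 14°N, 174°W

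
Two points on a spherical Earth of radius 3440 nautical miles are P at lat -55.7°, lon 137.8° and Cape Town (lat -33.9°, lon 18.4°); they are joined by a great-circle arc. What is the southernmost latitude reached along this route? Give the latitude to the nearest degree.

The great circle lies in the plane with unit normal n̂ = (p₁ × p₂)/|p₁ × p₂|.
Here n̂_z ≈ -0.419; the vertex latitude is φ_max = arccos|n̂_z| ≈ 65.2°.

≈ -65°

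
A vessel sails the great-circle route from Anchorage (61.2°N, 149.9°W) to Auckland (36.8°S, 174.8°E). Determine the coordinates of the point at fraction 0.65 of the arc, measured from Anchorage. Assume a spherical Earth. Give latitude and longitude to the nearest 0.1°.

The haversine formula gives a central angle δ ≈ 1.782 rad (102.1°) between the endpoints.
Interpolate at f = 0.65 with slerp weights a = sin((1−f)δ)/sin δ ≈ 0.598, b = sin(fδ)/sin δ ≈ 0.937.
p = a·p₁ + b·p₂ ≈ (-0.996, -0.076, -0.038); φ = arcsin(p_z) ≈ -2.17°, λ = atan2(p_y, p_x) ≈ -175.62°.

≈ (2.2°S, 175.6°W)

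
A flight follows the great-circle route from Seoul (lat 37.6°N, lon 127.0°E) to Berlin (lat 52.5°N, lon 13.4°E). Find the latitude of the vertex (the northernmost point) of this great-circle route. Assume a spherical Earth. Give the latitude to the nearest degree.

≈ 62°N

The great circle lies in the plane with unit normal n̂ = (p₁ × p₂)/|p₁ × p₂|.
Here n̂_z ≈ -0.462; the vertex latitude is φ_max = arccos|n̂_z| ≈ 62.5°.
Check via Clairaut: cos φ_max = |cos φ₁| · sin C = cos(37.6°)·sin(35.7°) ≈ 0.462, again giving ≈ 62.5°.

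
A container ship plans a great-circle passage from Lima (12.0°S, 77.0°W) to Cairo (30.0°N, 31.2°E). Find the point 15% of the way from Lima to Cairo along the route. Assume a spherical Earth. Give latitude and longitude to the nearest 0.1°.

≈ 3.9°S, 62.2°W

Write both endpoints as unit vectors p₁, p₂ with components (cos φ cos λ, cos φ sin λ, sin φ).
The central angle between the endpoints is δ = arccos(p₁·p₂) ≈ 1.948 rad (111.6°).
Interpolate at f = 0.15 with slerp weights a = sin((1−f)δ)/sin δ ≈ 1.072, b = sin(fδ)/sin δ ≈ 0.310.
p = a·p₁ + b·p₂ ≈ (0.465, -0.882, -0.068); φ = arcsin(p_z) ≈ -3.89°, λ = atan2(p_y, p_x) ≈ -62.19°.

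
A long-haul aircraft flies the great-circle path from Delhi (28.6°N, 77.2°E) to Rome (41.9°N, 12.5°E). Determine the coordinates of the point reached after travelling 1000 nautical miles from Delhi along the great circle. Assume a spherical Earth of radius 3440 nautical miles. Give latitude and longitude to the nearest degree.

≈ 37°N, 60°E

Convert each endpoint to a unit vector on the sphere (x = cos φ cos λ, y = cos φ sin λ, z = sin φ).
The central angle between the endpoints is δ = arccos(p₁·p₂) ≈ 0.929 rad (53.2°). The total great-circle distance is δ·R ≈ 0.929 × 3440 ≈ 3194 nmi, so the target fraction is f = 1000/3194 ≈ 0.313.
Interpolate at f ≈ 0.313 with slerp weights a = sin((1−f)δ)/sin δ ≈ 0.744, b = sin(fδ)/sin δ ≈ 0.358.
p = a·p₁ + b·p₂ ≈ (0.405, 0.694, 0.595); φ = arcsin(p_z) ≈ 36.51°, λ = atan2(p_y, p_x) ≈ 59.76°.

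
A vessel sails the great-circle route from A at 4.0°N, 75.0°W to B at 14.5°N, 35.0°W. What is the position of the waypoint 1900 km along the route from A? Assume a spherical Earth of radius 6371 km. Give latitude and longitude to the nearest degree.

Convert each endpoint to a unit vector on the sphere (x = cos φ cos λ, y = cos φ sin λ, z = sin φ).
The central angle between the endpoints is δ = arccos(p₁·p₂) ≈ 0.712 rad (40.8°). The total great-circle distance is δ·R ≈ 0.712 × 6371 ≈ 4534 km, so the target fraction is f = 1900/4534 ≈ 0.419.
Interpolate at f ≈ 0.419 with slerp weights a = sin((1−f)δ)/sin δ ≈ 0.615, b = sin(fδ)/sin δ ≈ 0.450.
p = a·p₁ + b·p₂ ≈ (0.516, -0.843, 0.156); φ = arcsin(p_z) ≈ 8.95°, λ = atan2(p_y, p_x) ≈ -58.53°.

≈ 9°N, 59°W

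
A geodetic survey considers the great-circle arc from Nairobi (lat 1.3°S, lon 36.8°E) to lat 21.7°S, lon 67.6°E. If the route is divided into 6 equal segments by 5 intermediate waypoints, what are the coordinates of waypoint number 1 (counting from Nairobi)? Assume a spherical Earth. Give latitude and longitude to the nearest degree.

≈ lat 5°S, lon 42°E

Write both endpoints as unit vectors p₁, p₂ with components (cos φ cos λ, cos φ sin λ, sin φ).
The central angle between the endpoints is δ = arccos(p₁·p₂) ≈ 0.633 rad (36.3°).
Interpolate at f = 1/6 with slerp weights a = sin((1−f)δ)/sin δ ≈ 0.851, b = sin(fδ)/sin δ ≈ 0.178.
p = a·p₁ + b·p₂ ≈ (0.744, 0.663, -0.085); φ = arcsin(p_z) ≈ -4.88°, λ = atan2(p_y, p_x) ≈ 41.68°.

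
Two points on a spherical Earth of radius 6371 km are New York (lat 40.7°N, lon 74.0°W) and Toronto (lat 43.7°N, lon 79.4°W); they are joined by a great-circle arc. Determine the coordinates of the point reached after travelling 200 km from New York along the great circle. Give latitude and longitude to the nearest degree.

The haversine formula gives a central angle δ ≈ 0.087 rad (5.0°) between the endpoints. The total great-circle distance is δ·R ≈ 0.087 × 6371 ≈ 556 km, so the target fraction is f = 200/556 ≈ 0.360.
Interpolate at f ≈ 0.360 with slerp weights a = sin((1−f)δ)/sin δ ≈ 0.641, b = sin(fδ)/sin δ ≈ 0.360.
p = a·p₁ + b·p₂ ≈ (0.182, -0.723, 0.667); φ = arcsin(p_z) ≈ 41.81°, λ = atan2(p_y, p_x) ≈ -75.88°.

≈ lat 42°N, lon 76°W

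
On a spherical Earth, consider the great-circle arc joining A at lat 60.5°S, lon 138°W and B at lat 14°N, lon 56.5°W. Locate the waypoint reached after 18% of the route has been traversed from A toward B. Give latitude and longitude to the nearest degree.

Write both endpoints as unit vectors p₁, p₂ with components (cos φ cos λ, cos φ sin λ, sin φ).
The central angle between the endpoints is δ = arccos(p₁·p₂) ≈ 1.711 rad (98.0°).
Interpolate at f = 0.18 with slerp weights a = sin((1−f)δ)/sin δ ≈ 0.996, b = sin(fδ)/sin δ ≈ 0.306.
p = a·p₁ + b·p₂ ≈ (-0.200, -0.576, -0.793); φ = arcsin(p_z) ≈ -52.43°, λ = atan2(p_y, p_x) ≈ -109.19°.

≈ lat 52°S, lon 109°W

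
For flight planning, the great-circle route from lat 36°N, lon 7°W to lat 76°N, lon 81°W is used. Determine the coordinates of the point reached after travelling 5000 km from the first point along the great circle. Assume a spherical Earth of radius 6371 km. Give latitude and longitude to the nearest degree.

≈ lat 74°N, lon 57°W

Write both endpoints as unit vectors p₁, p₂ with components (cos φ cos λ, cos φ sin λ, sin φ).
The central angle between the endpoints is δ = arccos(p₁·p₂) ≈ 0.897 rad (51.4°). The total great-circle distance is δ·R ≈ 0.897 × 6371 ≈ 5712 km, so the target fraction is f = 5000/5712 ≈ 0.875.
Interpolate at f ≈ 0.875 with slerp weights a = sin((1−f)δ)/sin δ ≈ 0.143, b = sin(fδ)/sin δ ≈ 0.905.
p = a·p₁ + b·p₂ ≈ (0.149, -0.230, 0.962); φ = arcsin(p_z) ≈ 74.09°, λ = atan2(p_y, p_x) ≈ -57.11°.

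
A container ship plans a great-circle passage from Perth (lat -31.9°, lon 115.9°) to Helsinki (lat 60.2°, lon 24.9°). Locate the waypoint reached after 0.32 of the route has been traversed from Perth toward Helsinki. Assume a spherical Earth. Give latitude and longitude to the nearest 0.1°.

The haversine formula gives a central angle δ ≈ 2.055 rad (117.8°) between the endpoints.
Interpolate at f = 0.32 with slerp weights a = sin((1−f)δ)/sin δ ≈ 1.113, b = sin(fδ)/sin δ ≈ 0.691.
p = a·p₁ + b·p₂ ≈ (-0.101, 0.995, 0.011); φ = arcsin(p_z) ≈ 0.64°, λ = atan2(p_y, p_x) ≈ 95.82°.

≈ lat 0.6°, lon 95.8°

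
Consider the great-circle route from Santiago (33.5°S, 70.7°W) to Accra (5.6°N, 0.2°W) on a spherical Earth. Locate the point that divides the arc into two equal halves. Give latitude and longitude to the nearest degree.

≈ 17°S, 32°W

Convert each endpoint to a unit vector on the sphere (x = cos φ cos λ, y = cos φ sin λ, z = sin φ).
The central angle between the endpoints is δ = arccos(p₁·p₂) ≈ 1.346 rad (77.1°).
Interpolate at f = 1/2 with slerp weights a = sin((1−f)δ)/sin δ ≈ 0.639, b = sin(fδ)/sin δ ≈ 0.639.
p = a·p₁ + b·p₂ ≈ (0.813, -0.505, -0.290); φ = arcsin(p_z) ≈ -16.89°, λ = atan2(p_y, p_x) ≈ -31.88°.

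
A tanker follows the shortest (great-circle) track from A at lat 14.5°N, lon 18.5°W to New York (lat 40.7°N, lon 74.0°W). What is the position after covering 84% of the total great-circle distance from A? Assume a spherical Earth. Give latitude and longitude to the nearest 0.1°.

Convert each endpoint to a unit vector on the sphere (x = cos φ cos λ, y = cos φ sin λ, z = sin φ).
The central angle between the endpoints is δ = arccos(p₁·p₂) ≈ 0.953 rad (54.6°).
Interpolate at f = 0.84 with slerp weights a = sin((1−f)δ)/sin δ ≈ 0.186, b = sin(fδ)/sin δ ≈ 0.880.
p = a·p₁ + b·p₂ ≈ (0.355, -0.699, 0.621); φ = arcsin(p_z) ≈ 38.38°, λ = atan2(p_y, p_x) ≈ -63.07°.

≈ lat 38.4°N, lon 63.1°W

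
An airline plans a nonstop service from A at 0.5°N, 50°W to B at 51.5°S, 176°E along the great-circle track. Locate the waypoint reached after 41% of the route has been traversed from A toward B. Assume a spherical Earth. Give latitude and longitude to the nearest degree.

≈ 39°S, 78°W

Write both endpoints as unit vectors p₁, p₂ with components (cos φ cos λ, cos φ sin λ, sin φ).
The central angle between the endpoints is δ = arccos(p₁·p₂) ≈ 2.026 rad (116.1°).
Interpolate at f = 0.41 with slerp weights a = sin((1−f)δ)/sin δ ≈ 1.035, b = sin(fδ)/sin δ ≈ 0.822.
p = a·p₁ + b·p₂ ≈ (0.155, -0.758, -0.634); φ = arcsin(p_z) ≈ -39.35°, λ = atan2(p_y, p_x) ≈ -78.42°.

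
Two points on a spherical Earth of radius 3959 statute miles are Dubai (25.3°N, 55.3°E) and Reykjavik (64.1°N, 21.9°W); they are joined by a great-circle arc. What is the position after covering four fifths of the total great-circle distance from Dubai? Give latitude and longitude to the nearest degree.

Convert each endpoint to a unit vector on the sphere (x = cos φ cos λ, y = cos φ sin λ, z = sin φ).
The central angle between the endpoints is δ = arccos(p₁·p₂) ≈ 1.079 rad (61.8°).
Interpolate at f = 4/5 with slerp weights a = sin((1−f)δ)/sin δ ≈ 0.243, b = sin(fδ)/sin δ ≈ 0.862.
p = a·p₁ + b·p₂ ≈ (0.474, 0.040, 0.879); φ = arcsin(p_z) ≈ 61.57°, λ = atan2(p_y, p_x) ≈ 4.83°.

≈ (62°N, 5°E)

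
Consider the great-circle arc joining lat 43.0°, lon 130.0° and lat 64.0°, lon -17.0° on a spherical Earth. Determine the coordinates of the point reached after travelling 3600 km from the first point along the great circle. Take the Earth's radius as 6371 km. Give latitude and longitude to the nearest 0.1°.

The haversine formula gives a central angle δ ≈ 1.220 rad (69.9°) between the endpoints. The total great-circle distance is δ·R ≈ 1.220 × 6371 ≈ 7770 km, so the target fraction is f = 3600/7770 ≈ 0.463.
Interpolate at f ≈ 0.463 with slerp weights a = sin((1−f)δ)/sin δ ≈ 0.648, b = sin(fδ)/sin δ ≈ 0.570.
p = a·p₁ + b·p₂ ≈ (-0.066, 0.290, 0.955); φ = arcsin(p_z) ≈ 72.69°, λ = atan2(p_y, p_x) ≈ 102.76°.

≈ lat 72.7°, lon 102.8°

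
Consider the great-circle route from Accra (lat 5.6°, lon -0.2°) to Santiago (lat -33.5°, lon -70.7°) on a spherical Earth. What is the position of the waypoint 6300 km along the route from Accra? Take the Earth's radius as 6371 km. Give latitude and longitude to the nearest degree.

≈ lat -26°, lon -49°

Write both endpoints as unit vectors p₁, p₂ with components (cos φ cos λ, cos φ sin λ, sin φ).
The central angle between the endpoints is δ = arccos(p₁·p₂) ≈ 1.346 rad (77.1°). The total great-circle distance is δ·R ≈ 1.346 × 6371 ≈ 8574 km, so the target fraction is f = 6300/8574 ≈ 0.735.
Interpolate at f ≈ 0.735 with slerp weights a = sin((1−f)δ)/sin δ ≈ 0.358, b = sin(fδ)/sin δ ≈ 0.857.
p = a·p₁ + b·p₂ ≈ (0.593, -0.676, -0.438); φ = arcsin(p_z) ≈ -25.98°, λ = atan2(p_y, p_x) ≈ -48.74°.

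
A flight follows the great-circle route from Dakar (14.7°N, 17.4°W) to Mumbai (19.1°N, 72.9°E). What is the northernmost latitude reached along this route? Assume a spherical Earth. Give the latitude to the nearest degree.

≈ 24°N

The great circle lies in the plane with unit normal n̂ = (p₁ × p₂)/|p₁ × p₂|.
Here n̂_z ≈ +0.917; the vertex latitude is φ_max = arccos|n̂_z| ≈ 23.5°.
Check via Clairaut: cos φ_max = |cos φ₁| · sin C = cos(14.7°)·sin(71.4°) ≈ 0.917, again giving ≈ 23.5°.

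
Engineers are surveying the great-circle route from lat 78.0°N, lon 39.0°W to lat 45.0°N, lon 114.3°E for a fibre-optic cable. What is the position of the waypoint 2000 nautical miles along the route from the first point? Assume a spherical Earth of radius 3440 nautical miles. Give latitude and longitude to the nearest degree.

≈ lat 67°N, lon 108°E

The haversine formula gives a central angle δ ≈ 0.976 rad (55.9°) between the endpoints. The total great-circle distance is δ·R ≈ 0.976 × 3440 ≈ 3358 nmi, so the target fraction is f = 2000/3358 ≈ 0.596.
Interpolate at f ≈ 0.596 with slerp weights a = sin((1−f)δ)/sin δ ≈ 0.464, b = sin(fδ)/sin δ ≈ 0.663.
p = a·p₁ + b·p₂ ≈ (-0.118, 0.367, 0.923); φ = arcsin(p_z) ≈ 67.35°, λ = atan2(p_y, p_x) ≈ 107.83°.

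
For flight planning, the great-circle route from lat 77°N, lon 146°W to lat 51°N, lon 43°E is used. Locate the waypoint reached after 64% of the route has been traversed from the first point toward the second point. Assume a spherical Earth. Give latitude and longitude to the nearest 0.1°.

≈ lat 69.6°N, lon 45.4°E

The haversine formula gives a central angle δ ≈ 0.905 rad (51.9°) between the endpoints.
Interpolate at f = 0.64 with slerp weights a = sin((1−f)δ)/sin δ ≈ 0.407, b = sin(fδ)/sin δ ≈ 0.696.
p = a·p₁ + b·p₂ ≈ (0.244, 0.248, 0.938); φ = arcsin(p_z) ≈ 69.64°, λ = atan2(p_y, p_x) ≈ 45.36°.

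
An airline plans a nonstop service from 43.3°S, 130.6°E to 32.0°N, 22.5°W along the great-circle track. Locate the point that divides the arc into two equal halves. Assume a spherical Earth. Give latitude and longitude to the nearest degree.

The haversine formula gives a central angle δ ≈ 2.723 rad (156.0°) between the endpoints.
Interpolate at f = 1/2 with slerp weights a = sin((1−f)δ)/sin δ ≈ 2.409, b = sin(fδ)/sin δ ≈ 2.409.
p = a·p₁ + b·p₂ ≈ (0.746, 0.549, -0.376); φ = arcsin(p_z) ≈ -22.06°, λ = atan2(p_y, p_x) ≈ 36.35°.

≈ 22°S, 36°E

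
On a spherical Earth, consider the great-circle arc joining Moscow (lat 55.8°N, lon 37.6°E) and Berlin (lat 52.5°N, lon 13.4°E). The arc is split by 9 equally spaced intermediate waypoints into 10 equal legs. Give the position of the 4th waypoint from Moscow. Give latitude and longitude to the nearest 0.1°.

From cos δ = sin φ₁ sin φ₂ + cos φ₁ cos φ₂ cos Δλ, the central angle is δ ≈ 0.253 rad (14.5°).
Interpolate at f = 4/10 with slerp weights a = sin((1−f)δ)/sin δ ≈ 0.604, b = sin(fδ)/sin δ ≈ 0.404.
p = a·p₁ + b·p₂ ≈ (0.508, 0.264, 0.820); φ = arcsin(p_z) ≈ 55.07°, λ = atan2(p_y, p_x) ≈ 27.47°.

≈ lat 55.1°N, lon 27.5°E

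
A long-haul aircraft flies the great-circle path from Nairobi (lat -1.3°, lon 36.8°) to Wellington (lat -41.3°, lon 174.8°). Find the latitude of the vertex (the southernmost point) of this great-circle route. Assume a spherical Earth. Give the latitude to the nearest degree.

≈ -53°

The great circle lies in the plane with unit normal n̂ = (p₁ × p₂)/|p₁ × p₂|.
Here n̂_z ≈ +0.599; the vertex latitude is φ_max = arccos|n̂_z| ≈ 53.2°.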